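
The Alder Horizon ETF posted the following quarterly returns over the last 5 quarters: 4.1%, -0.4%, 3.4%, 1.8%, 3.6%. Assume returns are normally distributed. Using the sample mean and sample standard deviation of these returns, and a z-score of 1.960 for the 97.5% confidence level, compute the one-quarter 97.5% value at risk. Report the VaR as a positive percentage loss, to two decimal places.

r̄ = (4.1 − 0.4 + 3.4 + 1.8 + 3.6) / 5 = 2.5000%
Sample σ = √[Σ(r − r̄)² / 4] = √[13.4800 / 4] = √3.3700 = 1.8358%
VaR = −(r̄ − z·σ) = −(2.5000 − 1.960 × 1.8358) = −(-1.0982) = 1.0982%

1.10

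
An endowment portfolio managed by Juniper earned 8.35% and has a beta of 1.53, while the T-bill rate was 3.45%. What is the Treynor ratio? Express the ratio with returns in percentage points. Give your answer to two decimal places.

3.20

Treynor = (Rp − Rf) / β = (8.35% − 3.45%) / 1.53 = 4.90 / 1.53 = 3.2026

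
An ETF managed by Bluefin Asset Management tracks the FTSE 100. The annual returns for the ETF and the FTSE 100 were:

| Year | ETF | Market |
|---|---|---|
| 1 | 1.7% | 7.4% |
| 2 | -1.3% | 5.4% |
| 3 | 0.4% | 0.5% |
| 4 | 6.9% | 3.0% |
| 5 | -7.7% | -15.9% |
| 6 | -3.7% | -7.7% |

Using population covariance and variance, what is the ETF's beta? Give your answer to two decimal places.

0.44

r̄p = -0.6167%,  r̄m = -1.2167%
Cov = Σ(rp − r̄p)(rm − r̄m) / 6 = 28.8131
Var(rm) = Σ(rm − r̄m)² / 6 = 66.0647
β = Cov / Var = 28.8131 / 66.0647 = 0.4361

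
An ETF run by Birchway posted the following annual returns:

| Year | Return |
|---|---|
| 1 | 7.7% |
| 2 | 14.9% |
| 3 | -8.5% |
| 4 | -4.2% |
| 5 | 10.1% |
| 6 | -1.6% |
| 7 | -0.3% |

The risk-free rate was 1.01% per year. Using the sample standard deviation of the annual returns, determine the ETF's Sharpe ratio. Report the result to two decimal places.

0.19

r̄ = (7.7 + 14.9 − 8.5 − 4.2 + 10.1 − 1.6 − 0.3) / 7 = 18.10 / 7 = 2.5857%
Σ(r − r̄)² = (7.7 − 2.5857)² + (14.9 − 2.5857)² + (-8.5 − 2.5857)² + … = 429.0486
sample σ = √(429.0486 / 6) = √71.5081 = 8.4562%
Sharpe = (r̄ − rf) / σ = (2.5857 − 1.01) / 8.4562 = 1.5757 / 8.4562 = 0.1863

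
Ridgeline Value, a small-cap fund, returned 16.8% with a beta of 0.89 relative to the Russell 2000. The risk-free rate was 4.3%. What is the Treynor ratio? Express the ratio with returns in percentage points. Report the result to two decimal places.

14.04

Treynor = (Rp − Rf) / β = (16.8% − 4.3%) / 0.89 = 12.50 / 0.89 = 14.0449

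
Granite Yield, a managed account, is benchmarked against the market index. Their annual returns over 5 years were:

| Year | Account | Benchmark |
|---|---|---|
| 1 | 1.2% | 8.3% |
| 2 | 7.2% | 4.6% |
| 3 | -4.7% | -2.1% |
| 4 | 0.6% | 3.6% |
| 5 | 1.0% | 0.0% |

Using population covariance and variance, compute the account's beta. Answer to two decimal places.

0.60

r̄p = 1.0600%,  r̄m = 2.8800%
Cov = Σ(rp − r̄p)(rm − r̄m) / 5 = 7.9692
Var(rm) = Σ(rm − r̄m)² / 5 = 13.1896
β = Cov / Var = 7.9692 / 13.1896 = 0.6042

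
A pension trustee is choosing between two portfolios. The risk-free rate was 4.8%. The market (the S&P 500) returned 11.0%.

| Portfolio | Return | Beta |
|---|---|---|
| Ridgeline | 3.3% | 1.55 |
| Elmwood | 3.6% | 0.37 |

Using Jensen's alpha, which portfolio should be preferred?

Ridgeline: α = 3.3% − [4.8% + 1.55 × (11.0% − 4.8%)] = -11.110
Elmwood: α = 3.6% − [4.8% + 0.37 × (11.0% − 4.8%)] = -3.494
Highest: Elmwood (-3.494).

Elmwood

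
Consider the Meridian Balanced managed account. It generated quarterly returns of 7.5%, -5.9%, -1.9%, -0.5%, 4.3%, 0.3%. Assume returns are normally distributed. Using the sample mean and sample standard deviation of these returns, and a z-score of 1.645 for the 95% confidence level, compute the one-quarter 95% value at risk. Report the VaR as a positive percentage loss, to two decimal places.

μ = (7.5 − 5.9 − 1.9 − 0.5 + 4.3 + 0.3) / 6 = 3.80 / 6 = 0.6333%
Σ(r − μ)² = (7.5 − 0.6333)² + (-5.9 − 0.6333)² + … = 111.0933
σ = √[111.0933 / 5] = 4.7137%
VaR = −(μ − z·σ) = −(0.6333 − 1.645 × 4.7137) = −(-7.1207) = 7.1207%

7.12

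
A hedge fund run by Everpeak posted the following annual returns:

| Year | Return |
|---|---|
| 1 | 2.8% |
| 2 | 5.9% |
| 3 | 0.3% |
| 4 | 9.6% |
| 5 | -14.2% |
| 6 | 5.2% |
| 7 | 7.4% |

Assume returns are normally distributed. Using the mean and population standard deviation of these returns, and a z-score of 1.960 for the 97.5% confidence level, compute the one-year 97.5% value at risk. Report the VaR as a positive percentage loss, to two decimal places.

r̄ = (2.8 + 5.9 + 0.3 + 9.6 − 14.2 + 5.2 + 7.4) / 7 = 17.00 / 7 = 2.4286%
Population σ = √[Σ(r − r̄)² / 7] = √[377.0543 / 7] = √53.8649 = 7.3393%
VaR = −(r̄ − z·σ) = −(2.4286 − 1.960 × 7.3393) = −(-11.9564) = 11.9564%

11.96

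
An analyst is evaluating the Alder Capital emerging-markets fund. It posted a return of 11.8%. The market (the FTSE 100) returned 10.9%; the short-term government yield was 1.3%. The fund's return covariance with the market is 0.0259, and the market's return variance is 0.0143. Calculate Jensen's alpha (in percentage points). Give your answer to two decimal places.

-6.89

β = Cov / Var = 0.0259 / 0.0143 = 1.8112
E[R] = Rf + β(Rm − Rf) = 1.3% + 1.8112 × (10.9% − 1.3%) = 18.6875%
α = Rp − E[R] = 11.8% − 18.6875% = -6.8875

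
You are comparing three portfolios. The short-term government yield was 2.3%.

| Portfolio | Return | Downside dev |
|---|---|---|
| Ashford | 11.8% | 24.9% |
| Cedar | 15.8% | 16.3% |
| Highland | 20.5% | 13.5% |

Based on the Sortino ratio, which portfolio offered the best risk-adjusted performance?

Highland

Ashford: Sortino ratio = (11.8% − 2.3%) / 24.9% = 0.382
Cedar: Sortino ratio = (15.8% − 2.3%) / 16.3% = 0.828
Highland: Sortino ratio = (20.5% − 2.3%) / 13.5% = 1.348
Highest: Highland (1.348).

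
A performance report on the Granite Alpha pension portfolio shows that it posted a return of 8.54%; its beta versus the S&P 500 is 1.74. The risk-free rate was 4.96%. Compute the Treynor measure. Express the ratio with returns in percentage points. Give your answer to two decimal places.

2.06

Treynor = (Rp − Rf) / β = (8.54% − 4.96%) / 1.74 = 3.58 / 1.74 = 2.0575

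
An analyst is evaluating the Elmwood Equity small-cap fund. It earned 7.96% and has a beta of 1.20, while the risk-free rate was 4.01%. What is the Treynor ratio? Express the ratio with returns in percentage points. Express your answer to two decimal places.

Treynor = (Rp − Rf) / β = (7.96% − 4.01%) / 1.20 = 3.95 / 1.20 = 3.2917

3.29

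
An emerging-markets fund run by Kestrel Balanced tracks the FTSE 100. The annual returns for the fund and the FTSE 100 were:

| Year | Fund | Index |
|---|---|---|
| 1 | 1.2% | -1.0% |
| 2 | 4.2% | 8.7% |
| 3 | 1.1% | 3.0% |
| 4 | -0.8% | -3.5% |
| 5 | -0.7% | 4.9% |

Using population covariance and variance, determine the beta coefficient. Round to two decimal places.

0.28

r̄p = 1.0000%,  r̄m = 2.4200%
Cov = Σ(rp − r̄p)(rm − r̄m) / 5 = 5.1820
Var(rm) = Σ(rm − r̄m)² / 5 = 18.5336
β = Cov / Var = 5.1820 / 18.5336 = 0.2796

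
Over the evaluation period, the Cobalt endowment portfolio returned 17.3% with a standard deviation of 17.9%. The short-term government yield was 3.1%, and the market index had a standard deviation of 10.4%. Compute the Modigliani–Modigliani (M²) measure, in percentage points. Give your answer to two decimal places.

Sharpe = (Rp − Rf) / σp = (17.3% − 3.1%) / 17.9% = 0.7933
M² = Rf + Sharpe × σm = 3.1% + 0.7933 × 10.4% = 11.3503%

11.35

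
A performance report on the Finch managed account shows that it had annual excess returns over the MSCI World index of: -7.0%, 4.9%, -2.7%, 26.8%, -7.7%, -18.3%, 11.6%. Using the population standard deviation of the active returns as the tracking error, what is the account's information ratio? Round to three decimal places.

r̄ = (-7 + 4.9 − 2.7 + 26.8 − 7.7 − 18.3 + 11.6) / 7 = 7.60 / 7 = 1.0857%
Σ(r − r̄)² = (-7 − 1.0857)² + (4.9 − 1.0857)² + … = 1319.0286
σ = √[1319.0286 / 7] = 13.7271%
IR = r̄ / tracking error = 1.0857 / 13.7271 = 0.0791

0.079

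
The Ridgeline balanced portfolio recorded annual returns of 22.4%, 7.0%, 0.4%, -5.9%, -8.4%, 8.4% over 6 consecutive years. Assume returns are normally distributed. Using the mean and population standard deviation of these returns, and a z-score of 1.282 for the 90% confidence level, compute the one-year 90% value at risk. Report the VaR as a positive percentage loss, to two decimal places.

μ = (22.4 + 7 + 0.4 − 5.9 − 8.4 + 8.4) / 6 = 23.90 / 6 = 3.9833%
Σ(r − μ)² = 631.6483; population σ = √(631.6483/6) = 10.2603%
VaR = −(μ − z·σ) = −(3.9833 − 1.282 × 10.2603) = −(-9.1704) = 9.1704%

9.17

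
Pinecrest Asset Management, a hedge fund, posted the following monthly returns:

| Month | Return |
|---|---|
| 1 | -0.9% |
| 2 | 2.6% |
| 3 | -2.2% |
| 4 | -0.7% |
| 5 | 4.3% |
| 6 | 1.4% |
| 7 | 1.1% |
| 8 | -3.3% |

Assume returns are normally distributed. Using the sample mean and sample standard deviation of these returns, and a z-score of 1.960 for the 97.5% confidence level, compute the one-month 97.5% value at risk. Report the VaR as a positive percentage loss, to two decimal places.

4.67

r̄ = (-0.9 + 2.6 − 2.2 − 0.7 + 4.3 + 1.4 + 1.1 − 3.3) / 8 = 2.30 / 8 = 0.2875%
Sample std dev = √[44.7888 / 7] = 2.5295%
VaR = −(r̄ − z·σ) = −(0.2875 − 1.960 × 2.5295) = −(-4.6703) = 4.6703%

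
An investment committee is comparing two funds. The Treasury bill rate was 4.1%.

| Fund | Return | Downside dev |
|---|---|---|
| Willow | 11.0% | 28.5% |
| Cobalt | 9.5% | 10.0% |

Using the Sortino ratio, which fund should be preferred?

Willow: Sortino ratio = (11.0% − 4.1%) / 28.5% = 0.242
Cobalt: Sortino ratio = (9.5% − 4.1%) / 10.0% = 0.540
Highest: Cobalt (0.540).

Cobalt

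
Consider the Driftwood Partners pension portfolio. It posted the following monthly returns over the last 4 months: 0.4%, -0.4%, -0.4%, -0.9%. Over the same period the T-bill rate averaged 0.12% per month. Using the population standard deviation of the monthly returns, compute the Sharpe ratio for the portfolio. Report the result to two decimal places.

-0.96

r̄ = (0.4 − 0.4 − 0.4 − 0.9) / 4 = -1.30 / 4 = -0.3250%
Population std dev = √[0.8675 / 4] = 0.4657%
Sharpe = (r̄ − rf) / σ = (-0.3250 − 0.12) / 0.4657 = -0.4450 / 0.4657 = -0.9556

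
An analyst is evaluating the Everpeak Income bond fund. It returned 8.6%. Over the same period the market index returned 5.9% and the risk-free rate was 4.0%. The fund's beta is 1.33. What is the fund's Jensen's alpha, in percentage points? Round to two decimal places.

CAPM expected return = Rf + β(Rm − Rf) = 4.0% + 1.33 × (5.9% − 4.0%) = 4 + 1.33 × 1.90 = 6.5270%
Jensen's α = Rp − E[R] = 8.6% − 6.5270% = 2.0730

2.07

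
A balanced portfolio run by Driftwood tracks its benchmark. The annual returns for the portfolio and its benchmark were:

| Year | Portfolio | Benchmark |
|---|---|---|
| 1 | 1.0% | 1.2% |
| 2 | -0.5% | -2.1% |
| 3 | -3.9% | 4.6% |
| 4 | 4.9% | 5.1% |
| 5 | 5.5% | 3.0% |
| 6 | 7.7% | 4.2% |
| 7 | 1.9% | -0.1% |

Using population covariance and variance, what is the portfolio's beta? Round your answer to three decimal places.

r̄p = 2.3714%,  r̄m = 2.2714%
Cov = Σ(rp − r̄p)(rm − r̄m) / 7 = 2.8920
Var(rm) = Σ(rm − r̄m)² / 7 = 6.2220
β = Cov / Var = 2.8920 / 6.2220 = 0.4648

0.465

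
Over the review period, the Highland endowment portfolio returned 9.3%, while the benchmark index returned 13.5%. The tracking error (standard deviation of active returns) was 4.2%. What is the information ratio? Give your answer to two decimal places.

IR = (Rp − Rb) / TE = (9.3% − 13.5%) / 4.2% = -4.20% / 4.2% = -1.0000

-1.00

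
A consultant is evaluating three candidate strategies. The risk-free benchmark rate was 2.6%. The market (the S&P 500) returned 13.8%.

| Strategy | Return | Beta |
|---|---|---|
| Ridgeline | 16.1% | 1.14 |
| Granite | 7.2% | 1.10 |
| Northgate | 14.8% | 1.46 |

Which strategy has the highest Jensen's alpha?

Ridgeline

Ridgeline: α = 16.1% − [2.6% + 1.14 × (13.8% − 2.6%)] = 0.732
Granite: α = 7.2% − [2.6% + 1.10 × (13.8% − 2.6%)] = -7.720
Northgate: α = 14.8% − [2.6% + 1.46 × (13.8% − 2.6%)] = -4.152
Highest: Ridgeline (0.732).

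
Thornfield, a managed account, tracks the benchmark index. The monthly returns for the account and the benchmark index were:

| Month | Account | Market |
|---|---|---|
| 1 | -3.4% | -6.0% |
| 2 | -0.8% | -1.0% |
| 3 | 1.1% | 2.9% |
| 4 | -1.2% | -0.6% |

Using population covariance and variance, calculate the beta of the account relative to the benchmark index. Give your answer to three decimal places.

0.498

r̄p = -1.0750%,  r̄m = -1.1750%
Cov = Σ(rp − r̄p)(rm − r̄m) / 4 = 5.0144
Var(rm) = Σ(rm − r̄m)² / 4 = 10.0619
β = Cov / Var = 5.0144 / 10.0619 = 0.4984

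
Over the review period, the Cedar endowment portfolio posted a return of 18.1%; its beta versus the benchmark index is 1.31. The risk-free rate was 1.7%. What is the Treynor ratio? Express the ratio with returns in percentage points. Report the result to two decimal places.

12.52

Treynor = (Rp − Rf) / β = (18.1% − 1.7%) / 1.31 = 16.40 / 1.31 = 12.5191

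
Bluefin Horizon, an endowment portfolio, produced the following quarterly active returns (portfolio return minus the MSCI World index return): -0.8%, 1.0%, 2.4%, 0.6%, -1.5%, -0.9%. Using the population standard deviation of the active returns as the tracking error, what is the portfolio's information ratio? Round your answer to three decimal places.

0.100

r̄ = (-0.8 + 1 + 2.4 + 0.6 − 1.5 − 0.9) / 6 = 0.80 / 6 = 0.1333%
Σ(r − r̄)² = 10.7133; population σ = √(10.7133/6) = 1.3362%
IR = r̄ / tracking error = 0.1333 / 1.3362 = 0.0998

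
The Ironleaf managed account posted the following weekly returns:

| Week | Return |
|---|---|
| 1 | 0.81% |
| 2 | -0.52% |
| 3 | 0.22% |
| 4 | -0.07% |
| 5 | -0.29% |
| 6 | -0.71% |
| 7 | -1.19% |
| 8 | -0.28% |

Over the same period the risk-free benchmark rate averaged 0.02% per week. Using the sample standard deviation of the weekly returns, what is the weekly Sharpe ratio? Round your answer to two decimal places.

-0.45

r̄ = (0.81 − 0.52 + 0.22 − 0.07 − 0.29 − 0.71 − 1.19 − 0.28) / 8 = -2.030 / 8 = -0.2538%
Σ(r − r̄)² = (0.81 − (-0.2538))² + (-0.52 − (-0.2538))² + (0.22 − (-0.2538))² + … = 2.5474
sample σ = √(2.5474 / 7) = √0.3639 = 0.6032%
Sharpe = (r̄ − rf) / σ = (-0.2538 − 0.02) / 0.6032 = -0.2738 / 0.6032 = -0.4539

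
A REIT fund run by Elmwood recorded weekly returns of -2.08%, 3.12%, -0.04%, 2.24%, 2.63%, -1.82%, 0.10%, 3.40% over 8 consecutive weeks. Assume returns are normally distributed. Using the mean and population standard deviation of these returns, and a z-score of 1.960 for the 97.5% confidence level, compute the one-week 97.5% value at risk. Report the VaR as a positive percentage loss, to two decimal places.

3.08

μ = (-2.08 + 3.12 − 0.04 + 2.24 + 2.63 − 1.82 + 0.1 + 3.4) / 8 = 7.550 / 8 = 0.9438%
Σ(r − μ)² = (-2.08 − 0.9438)² + (3.12 − 0.9438)² + (-0.04 − 0.9438)² + … = 33.7540
σ = √[33.7540 / 8] = 2.0541%
VaR = −(μ − z·σ) = −(0.9438 − 1.960 × 2.0541) = −(-3.0822) = 3.0822%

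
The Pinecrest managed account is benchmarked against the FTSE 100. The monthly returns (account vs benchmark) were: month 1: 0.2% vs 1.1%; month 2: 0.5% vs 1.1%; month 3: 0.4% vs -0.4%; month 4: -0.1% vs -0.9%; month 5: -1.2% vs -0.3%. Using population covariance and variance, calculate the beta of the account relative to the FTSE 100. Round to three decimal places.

0.318

r̄p = -0.0400%,  r̄m = 0.1200%
Cov = Σ(rp − r̄p)(rm − r̄m) / 5 = 0.2168
Var(rm) = Σ(rm − r̄m)² / 5 = 0.6816
β = Cov / Var = 0.2168 / 0.6816 = 0.3181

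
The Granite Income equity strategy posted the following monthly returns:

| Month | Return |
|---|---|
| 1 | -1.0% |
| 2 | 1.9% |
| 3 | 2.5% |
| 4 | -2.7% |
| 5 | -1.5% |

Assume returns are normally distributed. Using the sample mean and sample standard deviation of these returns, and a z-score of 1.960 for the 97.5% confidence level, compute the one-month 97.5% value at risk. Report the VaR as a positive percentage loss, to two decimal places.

r̄ = (-1 + 1.9 + 2.5 − 2.7 − 1.5) / 5 = -0.80 / 5 = -0.1600%
Sample σ = √[Σ(r − r̄)² / 4] = √[20.2720 / 4] = √5.0680 = 2.2512%
VaR = −(r̄ − z·σ) = −(-0.1600 − 1.960 × 2.2512) = −(-4.5724) = 4.5724%

4.57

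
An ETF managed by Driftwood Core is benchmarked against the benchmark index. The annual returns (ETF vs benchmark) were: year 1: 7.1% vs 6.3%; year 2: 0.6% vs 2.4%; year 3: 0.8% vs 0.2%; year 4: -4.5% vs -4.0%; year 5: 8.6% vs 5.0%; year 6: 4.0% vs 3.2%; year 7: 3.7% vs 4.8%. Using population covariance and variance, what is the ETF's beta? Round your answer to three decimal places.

r̄p = 2.9000%,  r̄m = 2.5571%
Cov = Σ(rp − r̄p)(rm − r̄m) / 7 = 12.2829
Var(rm) = Σ(rm − r̄m)² / 7 = 10.5710
β = Cov / Var = 12.2829 / 10.5710 = 1.1619

1.162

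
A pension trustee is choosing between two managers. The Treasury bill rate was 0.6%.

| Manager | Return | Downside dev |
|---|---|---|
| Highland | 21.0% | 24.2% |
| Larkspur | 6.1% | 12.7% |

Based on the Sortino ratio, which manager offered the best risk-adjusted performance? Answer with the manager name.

Highland: Sortino ratio = (21.0% − 0.6%) / 24.2% = 0.843
Larkspur: Sortino ratio = (6.1% − 0.6%) / 12.7% = 0.433
Highest: Highland (0.843).

Highland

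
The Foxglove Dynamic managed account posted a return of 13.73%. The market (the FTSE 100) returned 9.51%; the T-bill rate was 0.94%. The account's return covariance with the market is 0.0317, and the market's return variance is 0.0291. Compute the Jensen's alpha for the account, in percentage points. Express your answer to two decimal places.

β = Cov / Var = 0.0317 / 0.0291 = 1.0893
E[R] = Rf + β(Rm − Rf) = 0.94% + 1.0893 × (9.51% − 0.94%) = 10.2753%
α = Rp − E[R] = 13.73% − 10.2753% = 3.4547

3.45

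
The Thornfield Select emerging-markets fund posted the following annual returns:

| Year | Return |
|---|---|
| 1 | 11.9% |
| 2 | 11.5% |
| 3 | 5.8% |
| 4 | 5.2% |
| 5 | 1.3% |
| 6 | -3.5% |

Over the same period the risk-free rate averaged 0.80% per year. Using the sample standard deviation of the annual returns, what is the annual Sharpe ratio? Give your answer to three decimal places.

0.770

r̄ = (11.9 + 11.5 + 5.8 + 5.2 + 1.3 − 3.5) / 6 = 32.20 / 6 = 5.3667%
Σ(r − r̄)² = 175.6733; sample σ = √(175.6733/5) = 5.9274%
Sharpe = (r̄ − rf) / σ = (5.3667 − 0.8) / 5.9274 = 4.5667 / 5.9274 = 0.7704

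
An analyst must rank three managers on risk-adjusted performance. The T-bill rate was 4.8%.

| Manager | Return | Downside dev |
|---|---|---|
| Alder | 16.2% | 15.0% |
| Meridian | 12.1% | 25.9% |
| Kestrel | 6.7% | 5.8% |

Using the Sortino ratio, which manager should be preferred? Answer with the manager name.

Alder

Alder: Sortino ratio = (16.2% − 4.8%) / 15.0% = 0.760
Meridian: Sortino ratio = (12.1% − 4.8%) / 25.9% = 0.282
Kestrel: Sortino ratio = (6.7% − 4.8%) / 5.8% = 0.328
Highest: Alder (0.760).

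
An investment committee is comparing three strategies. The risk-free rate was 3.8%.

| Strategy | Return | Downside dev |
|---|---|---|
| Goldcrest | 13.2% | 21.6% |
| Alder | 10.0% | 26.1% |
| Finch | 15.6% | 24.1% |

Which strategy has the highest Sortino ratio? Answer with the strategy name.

Goldcrest: Sortino ratio = (13.2% − 3.8%) / 21.6% = 0.435
Alder: Sortino ratio = (10.0% − 3.8%) / 26.1% = 0.238
Finch: Sortino ratio = (15.6% − 3.8%) / 24.1% = 0.490
Highest: Finch (0.490).

Finch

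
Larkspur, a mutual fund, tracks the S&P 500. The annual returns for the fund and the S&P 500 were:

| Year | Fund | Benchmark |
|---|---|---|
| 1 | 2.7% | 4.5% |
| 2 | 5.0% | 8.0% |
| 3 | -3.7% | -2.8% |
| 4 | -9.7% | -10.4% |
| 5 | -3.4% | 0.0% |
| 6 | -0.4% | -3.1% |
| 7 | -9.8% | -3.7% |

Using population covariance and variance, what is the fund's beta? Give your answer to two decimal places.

0.84

r̄p = -2.7571%,  r̄m = -1.0714%
Cov = Σ(rp − r̄p)(rm − r̄m) / 7 = 25.7445
Var(rm) = Σ(rm − r̄m)² / 7 = 30.7878
β = Cov / Var = 25.7445 / 30.7878 = 0.8362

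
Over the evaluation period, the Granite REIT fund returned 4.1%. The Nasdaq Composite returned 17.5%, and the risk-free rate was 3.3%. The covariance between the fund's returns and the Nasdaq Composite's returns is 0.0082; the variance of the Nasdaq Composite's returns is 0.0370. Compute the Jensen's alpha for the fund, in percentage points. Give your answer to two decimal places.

-2.35

β = Cov / Var = 0.0082 / 0.0370 = 0.2216
E[R] = Rf + β(Rm − Rf) = 3.3% + 0.2216 × (17.5% − 3.3%) = 6.4467%
α = Rp − E[R] = 4.1% − 6.4467% = -2.3467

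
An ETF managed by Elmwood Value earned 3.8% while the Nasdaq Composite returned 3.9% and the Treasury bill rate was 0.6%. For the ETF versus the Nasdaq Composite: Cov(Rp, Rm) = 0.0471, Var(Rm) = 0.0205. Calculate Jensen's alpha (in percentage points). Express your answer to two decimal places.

β = Cov / Var = 0.0471 / 0.0205 = 2.2976
E[R] = Rf + β(Rm − Rf) = 0.6% + 2.2976 × (3.9% − 0.6%) = 8.1821%
α = Rp − E[R] = 3.8% − 8.1821% = -4.3821

-4.38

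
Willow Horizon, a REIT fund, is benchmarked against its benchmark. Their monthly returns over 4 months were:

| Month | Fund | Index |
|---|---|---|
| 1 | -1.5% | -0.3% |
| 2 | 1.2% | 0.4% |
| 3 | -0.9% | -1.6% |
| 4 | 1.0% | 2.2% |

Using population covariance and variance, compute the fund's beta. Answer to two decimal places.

0.61

r̄p = -0.0500%,  r̄m = 0.1750%
Cov = Σ(rp − r̄p)(rm − r̄m) / 4 = 1.1513
Var(rm) = Σ(rm − r̄m)² / 4 = 1.8819
β = Cov / Var = 1.1513 / 1.8819 = 0.6118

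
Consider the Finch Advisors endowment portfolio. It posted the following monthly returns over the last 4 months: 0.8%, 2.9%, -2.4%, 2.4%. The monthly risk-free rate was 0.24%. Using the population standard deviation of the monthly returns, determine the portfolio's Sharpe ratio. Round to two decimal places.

0.33

Mean return r̄ = 3.70 / 4 = 0.9250%
Population σ = √[Σ(r − r̄)² / 4] = √[17.1475 / 4] = √4.2869 = 2.0705%
Sharpe = (r̄ − rf) / σ = (0.9250 − 0.24) / 2.0705 = 0.6850 / 2.0705 = 0.3308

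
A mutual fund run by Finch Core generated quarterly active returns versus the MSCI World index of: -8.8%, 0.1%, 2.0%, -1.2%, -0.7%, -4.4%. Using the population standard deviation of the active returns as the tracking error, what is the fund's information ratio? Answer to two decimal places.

μ = (-8.8 + 0.1 + 2 − 1.2 − 0.7 − 4.4) / 6 = -2.1667%
Population σ = √[Σ(r − μ)² / 6] = √[74.5733 / 6] = √12.4289 = 3.5255%
IR = μ / tracking error = -2.1667 / 3.5255 = -0.6146

-0.61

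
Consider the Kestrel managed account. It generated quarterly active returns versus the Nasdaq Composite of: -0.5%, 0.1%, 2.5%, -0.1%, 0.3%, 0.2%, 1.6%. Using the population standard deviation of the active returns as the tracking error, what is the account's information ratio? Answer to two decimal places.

Mean return r̄ = 4.10 / 7 = 0.5857%
Σ(r − r̄)² = (-0.5 − 0.5857)² + (0.1 − 0.5857)² + (2.5 − 0.5857)² + … = 6.8086
σ = √[6.8086 / 7] = 0.9862%
IR = r̄ / tracking error = 0.5857 / 0.9862 = 0.5939

0.59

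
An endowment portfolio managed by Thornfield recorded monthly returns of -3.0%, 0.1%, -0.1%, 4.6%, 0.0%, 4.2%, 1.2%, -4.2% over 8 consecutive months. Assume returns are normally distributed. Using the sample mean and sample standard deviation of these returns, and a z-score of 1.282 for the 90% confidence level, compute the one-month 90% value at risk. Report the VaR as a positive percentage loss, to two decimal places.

3.58

r̄ = (-3 + 0.1 − 0.1 + 4.6 + 0 + 4.2 + 1.2 − 4.2) / 8 = 2.80 / 8 = 0.3500%
Σ(r − r̄)² = 65.9200; sample σ = √(65.9200/7) = 3.0687%
VaR = −(r̄ − z·σ) = −(0.3500 − 1.282 × 3.0687) = −(-3.5841) = 3.5841%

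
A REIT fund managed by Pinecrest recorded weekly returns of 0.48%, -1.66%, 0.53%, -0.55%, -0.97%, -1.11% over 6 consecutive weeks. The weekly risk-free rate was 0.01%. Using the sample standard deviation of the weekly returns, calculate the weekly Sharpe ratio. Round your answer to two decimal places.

r̄ = (0.48 − 1.66 + 0.53 − 0.55 − 0.97 − 1.11) / 6 = -3.280 / 6 = -0.5467%
Σ(r − r̄)² = 3.9493; sample σ = √(3.9493/5) = 0.8887%
Sharpe = (r̄ − rf) / σ = (-0.5467 − 0.01) / 0.8887 = -0.5567 / 0.8887 = -0.6264

-0.63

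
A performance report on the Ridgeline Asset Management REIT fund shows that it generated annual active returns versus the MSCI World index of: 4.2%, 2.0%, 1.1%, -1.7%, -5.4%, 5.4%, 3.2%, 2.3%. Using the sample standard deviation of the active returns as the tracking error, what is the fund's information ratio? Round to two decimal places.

r̄ = (4.2 + 2 + 1.1 − 1.7 − 5.4 + 5.4 + 3.2 + 2.3) / 8 = 1.3875%
Σ(r − r̄)² = (4.2 − 1.3875)² + (2 − 1.3875)² + (1.1 − 1.3875)² + … = 84.1888
sample σ = √(84.1888 / 7) = √12.0270 = 3.4680%
IR = r̄ / tracking error = 1.3875 / 3.4680 = 0.4001

0.40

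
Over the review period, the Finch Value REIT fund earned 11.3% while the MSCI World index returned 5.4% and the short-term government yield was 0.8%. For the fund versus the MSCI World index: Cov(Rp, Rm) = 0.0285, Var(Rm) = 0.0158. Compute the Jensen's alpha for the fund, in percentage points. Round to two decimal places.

2.20

β = Cov / Var = 0.0285 / 0.0158 = 1.8038
E[R] = Rf + β(Rm − Rf) = 0.8% + 1.8038 × (5.4% − 0.8%) = 9.0975%
α = Rp − E[R] = 11.3% − 9.0975% = 2.2025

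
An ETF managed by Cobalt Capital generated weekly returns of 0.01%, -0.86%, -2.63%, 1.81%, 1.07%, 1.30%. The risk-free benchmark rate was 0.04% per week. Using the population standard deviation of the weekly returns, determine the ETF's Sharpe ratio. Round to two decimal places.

0.05

r̄ = (0.01 − 0.86 − 2.63 + 1.81 + 1.07 + 1.3) / 6 = 0.1167%
Population σ = √[Σ(r − r̄)² / 6] = √[13.6859 / 6] = √2.2810 = 1.5103%
Sharpe = (r̄ − rf) / σ = (0.1167 − 0.04) / 1.5103 = 0.0767 / 1.5103 = 0.0508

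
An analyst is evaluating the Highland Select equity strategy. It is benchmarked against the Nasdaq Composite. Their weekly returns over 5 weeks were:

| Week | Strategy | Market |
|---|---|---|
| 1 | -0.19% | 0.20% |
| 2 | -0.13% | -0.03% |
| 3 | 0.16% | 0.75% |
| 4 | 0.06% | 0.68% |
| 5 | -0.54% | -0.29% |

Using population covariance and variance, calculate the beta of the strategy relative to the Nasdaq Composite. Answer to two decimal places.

r̄p = -0.1280%,  r̄m = 0.2620%
Cov = Σ(rp − r̄p)(rm − r̄m) / 5 = 0.0902
Var(rm) = Σ(rm − r̄m)² / 5 = 0.1613
β = Cov / Var = 0.0902 / 0.1613 = 0.5592

0.56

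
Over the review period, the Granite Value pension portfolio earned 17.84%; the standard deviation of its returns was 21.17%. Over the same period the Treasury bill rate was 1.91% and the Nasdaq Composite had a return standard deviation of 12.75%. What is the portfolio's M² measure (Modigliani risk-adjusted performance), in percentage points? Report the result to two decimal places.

11.50

Sharpe = (Rp − Rf) / σp = (17.84% − 1.91%) / 21.17% = 0.7525
M² = Rf + Sharpe × σm = 1.91% + 0.7525 × 12.75% = 11.5044%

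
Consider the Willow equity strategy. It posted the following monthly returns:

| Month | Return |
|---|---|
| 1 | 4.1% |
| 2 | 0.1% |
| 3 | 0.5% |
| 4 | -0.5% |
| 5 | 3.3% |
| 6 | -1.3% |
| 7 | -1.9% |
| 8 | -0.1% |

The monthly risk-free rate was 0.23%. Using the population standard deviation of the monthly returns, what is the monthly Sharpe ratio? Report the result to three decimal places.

Mean return μ = 4.20 / 8 = 0.5250%
Σ(r − μ)² = (4.1 − 0.5250)² + (0.1 − 0.5250)² + … = 31.3150
σ = √[31.3150 / 8] = 1.9785%
Sharpe = (μ − rf) / σ = (0.5250 − 0.23) / 1.9785 = 0.2950 / 1.9785 = 0.1491

0.149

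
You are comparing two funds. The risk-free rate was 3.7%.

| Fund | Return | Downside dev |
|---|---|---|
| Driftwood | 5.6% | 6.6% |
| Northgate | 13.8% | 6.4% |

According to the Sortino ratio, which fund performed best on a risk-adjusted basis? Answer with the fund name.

Driftwood: Sortino ratio = (5.6% − 3.7%) / 6.6% = 0.288
Northgate: Sortino ratio = (13.8% − 3.7%) / 6.4% = 1.578
Highest: Northgate (1.578).

Northgate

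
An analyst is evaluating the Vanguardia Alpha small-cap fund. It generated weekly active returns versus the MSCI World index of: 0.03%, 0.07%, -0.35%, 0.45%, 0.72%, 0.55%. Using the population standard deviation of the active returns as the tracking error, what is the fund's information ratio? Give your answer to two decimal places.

0.67

Mean return r̄ = 1.470 / 6 = 0.2450%
Population std dev = √[0.7916 / 6] = 0.3632%
IR = r̄ / tracking error = 0.2450 / 0.3632 = 0.6746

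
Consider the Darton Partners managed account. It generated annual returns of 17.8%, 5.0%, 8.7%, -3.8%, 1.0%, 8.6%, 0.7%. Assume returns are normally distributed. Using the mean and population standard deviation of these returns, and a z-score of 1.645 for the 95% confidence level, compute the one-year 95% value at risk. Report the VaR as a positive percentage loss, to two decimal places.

Mean return r̄ = 38.00 / 7 = 5.4286%
Population std dev = √[301.1343 / 7] = 6.5589%
VaR = −(r̄ − z·σ) = −(5.4286 − 1.645 × 6.5589) = −(-5.3608) = 5.3608%

5.36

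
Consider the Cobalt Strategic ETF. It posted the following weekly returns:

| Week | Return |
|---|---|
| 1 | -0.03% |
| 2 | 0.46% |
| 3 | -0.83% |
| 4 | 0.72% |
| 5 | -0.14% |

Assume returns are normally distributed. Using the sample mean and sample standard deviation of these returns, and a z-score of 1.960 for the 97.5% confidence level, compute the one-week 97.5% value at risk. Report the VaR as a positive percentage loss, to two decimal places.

r̄ = (-0.03 + 0.46 − 0.83 + 0.72 − 0.14) / 5 = 0.0360%
Sample σ = √[Σ(r − r̄)² / 4] = √[1.4329 / 4] = √0.3582 = 0.5985%
VaR = −(r̄ − z·σ) = −(0.0360 − 1.960 × 0.5985) = −(-1.1371) = 1.1371%

1.14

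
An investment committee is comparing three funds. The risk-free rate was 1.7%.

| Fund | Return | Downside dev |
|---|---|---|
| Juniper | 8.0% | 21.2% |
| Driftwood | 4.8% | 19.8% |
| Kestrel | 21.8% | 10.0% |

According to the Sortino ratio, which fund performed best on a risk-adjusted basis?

Juniper: Sortino ratio = (8.0% − 1.7%) / 21.2% = 0.297
Driftwood: Sortino ratio = (4.8% − 1.7%) / 19.8% = 0.157
Kestrel: Sortino ratio = (21.8% − 1.7%) / 10.0% = 2.010
Highest: Kestrel (2.010).

Kestrel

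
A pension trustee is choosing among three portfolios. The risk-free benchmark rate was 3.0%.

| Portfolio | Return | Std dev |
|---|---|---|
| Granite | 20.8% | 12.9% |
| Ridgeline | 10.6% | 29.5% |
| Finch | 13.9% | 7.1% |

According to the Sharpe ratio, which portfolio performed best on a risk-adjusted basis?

Granite: Sharpe ratio = (20.8% − 3.0%) / 12.9% = 1.380
Ridgeline: Sharpe ratio = (10.6% − 3.0%) / 29.5% = 0.258
Finch: Sharpe ratio = (13.9% − 3.0%) / 7.1% = 1.535
Highest: Finch (1.535).

Finch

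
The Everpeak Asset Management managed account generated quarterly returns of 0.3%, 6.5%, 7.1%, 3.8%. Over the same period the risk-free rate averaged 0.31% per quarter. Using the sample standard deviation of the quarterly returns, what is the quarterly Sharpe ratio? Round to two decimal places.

r̄ = (0.3 + 6.5 + 7.1 + 3.8) / 4 = 4.4250%
Sample std dev = √[28.8675 / 3] = 3.1020%
Sharpe = (r̄ − rf) / σ = (4.4250 − 0.31) / 3.1020 = 4.1150 / 3.1020 = 1.3266

1.33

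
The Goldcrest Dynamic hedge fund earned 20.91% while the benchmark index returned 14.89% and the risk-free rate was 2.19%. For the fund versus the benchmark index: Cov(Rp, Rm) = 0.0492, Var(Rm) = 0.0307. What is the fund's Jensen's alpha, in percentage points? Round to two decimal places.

β = Cov / Var = 0.0492 / 0.0307 = 1.6026
E[R] = Rf + β(Rm − Rf) = 2.19% + 1.6026 × (14.89% − 2.19%) = 22.5430%
α = Rp − E[R] = 20.91% − 22.5430% = -1.6330

-1.63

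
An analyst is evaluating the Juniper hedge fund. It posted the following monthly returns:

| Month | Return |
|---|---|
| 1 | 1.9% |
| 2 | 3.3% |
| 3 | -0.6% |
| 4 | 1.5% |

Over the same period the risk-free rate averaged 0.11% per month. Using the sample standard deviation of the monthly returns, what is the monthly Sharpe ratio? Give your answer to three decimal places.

0.877

Mean return r̄ = 6.10 / 4 = 1.5250%
Σ(r − r̄)² = (1.9 − 1.5250)² + (3.3 − 1.5250)² + … = 7.8075
σ = √[7.8075 / 3] = 1.6132%
Sharpe = (r̄ − rf) / σ = (1.5250 − 0.11) / 1.6132 = 1.4150 / 1.6132 = 0.8771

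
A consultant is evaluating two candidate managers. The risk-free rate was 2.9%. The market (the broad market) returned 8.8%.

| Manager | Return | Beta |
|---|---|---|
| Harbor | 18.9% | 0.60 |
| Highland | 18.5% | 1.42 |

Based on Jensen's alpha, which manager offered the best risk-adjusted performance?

Harbor: α = 18.9% − [2.9% + 0.60 × (8.8% − 2.9%)] = 12.460
Highland: α = 18.5% − [2.9% + 1.42 × (8.8% − 2.9%)] = 7.222
Highest: Harbor (12.460).

Harbor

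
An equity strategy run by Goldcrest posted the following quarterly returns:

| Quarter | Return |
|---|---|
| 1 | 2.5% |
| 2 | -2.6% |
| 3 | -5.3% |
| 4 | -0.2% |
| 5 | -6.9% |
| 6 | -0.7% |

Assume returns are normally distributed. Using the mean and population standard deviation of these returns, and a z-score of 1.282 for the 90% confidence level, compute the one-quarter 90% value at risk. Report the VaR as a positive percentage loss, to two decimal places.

r̄ = (2.5 − 2.6 − 5.3 − 0.2 − 6.9 − 0.7) / 6 = -13.20 / 6 = -2.2000%
Population σ = √[Σ(r − r̄)² / 6] = √[60.2000 / 6] = √10.0333 = 3.1675%
VaR = −(r̄ − z·σ) = −(-2.2000 − 1.282 × 3.1675) = −(-6.2607) = 6.2607%

6.26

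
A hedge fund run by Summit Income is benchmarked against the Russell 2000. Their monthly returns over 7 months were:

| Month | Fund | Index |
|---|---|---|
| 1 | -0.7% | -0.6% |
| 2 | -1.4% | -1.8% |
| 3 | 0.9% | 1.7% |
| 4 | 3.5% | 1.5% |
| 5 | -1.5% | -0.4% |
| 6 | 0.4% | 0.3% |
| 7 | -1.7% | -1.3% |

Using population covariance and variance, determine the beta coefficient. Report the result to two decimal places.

r̄p = -0.0714%,  r̄m = -0.0857%
Cov = Σ(rp − r̄p)(rm − r̄m) / 7 = 1.8010
Var(rm) = Σ(rm − r̄m)² / 7 = 1.5184
β = Cov / Var = 1.8010 / 1.5184 = 1.1861

1.19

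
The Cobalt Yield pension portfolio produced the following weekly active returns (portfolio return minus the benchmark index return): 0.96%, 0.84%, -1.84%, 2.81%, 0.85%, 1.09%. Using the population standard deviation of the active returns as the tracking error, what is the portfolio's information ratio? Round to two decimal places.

0.58

μ = (0.96 + 0.84 − 1.84 + 2.81 + 0.85 + 1.09) / 6 = 0.7850%
Σ(r − μ)² = 11.1222; population σ = √(11.1222/6) = 1.3615%
IR = μ / tracking error = 0.7850 / 1.3615 = 0.5766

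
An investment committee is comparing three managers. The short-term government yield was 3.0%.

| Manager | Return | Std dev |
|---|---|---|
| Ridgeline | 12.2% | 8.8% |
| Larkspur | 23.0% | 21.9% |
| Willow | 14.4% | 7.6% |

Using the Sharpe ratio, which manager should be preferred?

Willow

Ridgeline: Sharpe ratio = (12.2% − 3.0%) / 8.8% = 1.045
Larkspur: Sharpe ratio = (23.0% − 3.0%) / 21.9% = 0.913
Willow: Sharpe ratio = (14.4% − 3.0%) / 7.6% = 1.500
Highest: Willow (1.500).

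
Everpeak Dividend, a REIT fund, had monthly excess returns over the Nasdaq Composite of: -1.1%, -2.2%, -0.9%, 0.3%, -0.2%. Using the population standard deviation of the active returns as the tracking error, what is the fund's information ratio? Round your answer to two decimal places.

Mean return μ = -4.10 / 5 = -0.8200%
Population std dev = √[3.6280 / 5] = 0.8518%
IR = μ / tracking error = -0.8200 / 0.8518 = -0.9627

-0.96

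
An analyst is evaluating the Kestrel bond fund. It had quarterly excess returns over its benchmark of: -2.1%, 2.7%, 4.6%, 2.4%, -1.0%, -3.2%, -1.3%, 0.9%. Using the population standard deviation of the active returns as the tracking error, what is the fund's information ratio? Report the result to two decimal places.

0.15

Mean return r̄ = 3.00 / 8 = 0.3750%
Σ(r − r̄)² = (-2.1 − 0.3750)² + (2.7 − 0.3750)² + … = 51.2350
σ = √[51.2350 / 8] = 2.5307%
IR = r̄ / tracking error = 0.3750 / 2.5307 = 0.1482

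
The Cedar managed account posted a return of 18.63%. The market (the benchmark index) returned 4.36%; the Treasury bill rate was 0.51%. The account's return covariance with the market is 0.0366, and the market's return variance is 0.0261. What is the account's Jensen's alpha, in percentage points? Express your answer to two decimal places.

β = Cov / Var = 0.0366 / 0.0261 = 1.4023
E[R] = Rf + β(Rm − Rf) = 0.51% + 1.4023 × (4.36% − 0.51%) = 5.9089%
α = Rp − E[R] = 18.63% − 5.9089% = 12.7211

12.72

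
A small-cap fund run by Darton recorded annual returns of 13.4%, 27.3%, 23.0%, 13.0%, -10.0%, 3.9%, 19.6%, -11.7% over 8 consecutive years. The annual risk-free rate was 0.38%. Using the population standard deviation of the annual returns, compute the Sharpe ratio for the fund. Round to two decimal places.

Mean return r̄ = 78.50 / 8 = 9.8125%
Population std dev = √[1488.8288 / 8] = 13.6420%
Sharpe = (r̄ − rf) / σ = (9.8125 − 0.38) / 13.6420 = 9.4325 / 13.6420 = 0.6914

0.69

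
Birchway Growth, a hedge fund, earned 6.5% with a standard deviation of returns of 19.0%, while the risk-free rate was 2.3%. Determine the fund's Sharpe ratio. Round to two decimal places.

0.22

Sharpe = (Rp − Rf) / σp = (6.5% − 2.3%) / 19.0% = 4.20% / 19.0% = 0.2211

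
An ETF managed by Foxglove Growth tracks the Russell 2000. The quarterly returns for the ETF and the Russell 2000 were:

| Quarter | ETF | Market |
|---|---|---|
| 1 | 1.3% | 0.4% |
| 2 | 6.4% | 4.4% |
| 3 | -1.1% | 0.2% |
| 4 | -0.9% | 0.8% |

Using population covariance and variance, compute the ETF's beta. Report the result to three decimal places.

1.652

r̄p = 1.4250%,  r̄m = 1.4500%
Cov = Σ(rp − r̄p)(rm − r̄m) / 4 = 4.8688
Var(rm) = Σ(rm − r̄m)² / 4 = 2.9475
β = Cov / Var = 4.8688 / 2.9475 = 1.6518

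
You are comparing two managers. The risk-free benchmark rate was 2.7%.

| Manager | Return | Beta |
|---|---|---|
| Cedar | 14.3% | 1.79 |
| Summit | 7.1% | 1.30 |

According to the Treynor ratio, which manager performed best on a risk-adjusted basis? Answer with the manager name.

Cedar: Treynor = (14.3% − 2.7%) / 1.79 = 6.480
Summit: Treynor = (7.1% − 2.7%) / 1.30 = 3.385
Highest: Cedar (6.480).

Cedar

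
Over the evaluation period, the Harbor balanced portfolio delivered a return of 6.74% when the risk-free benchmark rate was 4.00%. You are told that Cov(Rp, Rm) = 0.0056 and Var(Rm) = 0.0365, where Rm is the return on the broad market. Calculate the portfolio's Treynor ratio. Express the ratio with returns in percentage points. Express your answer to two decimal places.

17.86

β = Cov / Var = 0.0056 / 0.0365 = 0.1534
Treynor = (Rp − Rf) / β = (6.74% − 4.00%) / 0.1534 = 2.74 / 0.1534 = 17.8618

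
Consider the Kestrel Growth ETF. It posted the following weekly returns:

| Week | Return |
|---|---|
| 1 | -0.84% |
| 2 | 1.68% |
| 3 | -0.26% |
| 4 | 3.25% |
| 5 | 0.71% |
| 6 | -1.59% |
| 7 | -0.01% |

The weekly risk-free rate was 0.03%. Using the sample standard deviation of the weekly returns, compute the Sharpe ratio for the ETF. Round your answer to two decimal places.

0.24

Mean return μ = 2.940 / 7 = 0.4200%
Sample σ = √[Σ(r − μ)² / 6] = √[15.9556 / 6] = √2.6593 = 1.6307%
Sharpe = (μ − rf) / σ = (0.4200 − 0.03) / 1.6307 = 0.3900 / 1.6307 = 0.2392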